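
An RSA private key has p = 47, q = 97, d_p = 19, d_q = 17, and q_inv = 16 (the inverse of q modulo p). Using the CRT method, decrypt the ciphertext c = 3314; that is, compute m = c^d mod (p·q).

1849

m₁ = c^(d_p) mod p: c ≡ 24 (mod 47), and 24^19 mod 47 = 16.
m₂ = c^(d_q) mod q: c ≡ 16 (mod 97), and 16^17 mod 97 = 6.
h = q_inv·(m₁ − m₂) mod p = 16·(16 − 6) mod 47 = 19.
m = m₂ + h·q = 6 + 19·97 = 1849.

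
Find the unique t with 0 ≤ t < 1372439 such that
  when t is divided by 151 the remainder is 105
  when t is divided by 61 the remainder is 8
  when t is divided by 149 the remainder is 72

From t ≡ 105 (mod 151) write t = 105 + 151s. Substituting into t ≡ 8 (mod 61) gives 151s ≡ 25 (mod 61), and since 29⁻¹ ≡ 40 (mod 61), s ≡ 24. Hence t ≡ 105 + 151·24 = 3729 (mod 9211).
From t ≡ 3729 (mod 9211) write t = 3729 + 9211s. Substituting into t ≡ 72 (mod 149) gives 9211s ≡ 68 (mod 149), and since 122⁻¹ ≡ 11 (mod 149), s ≡ 3. Hence t ≡ 3729 + 9211·3 = 31362 (mod 1372439).

31362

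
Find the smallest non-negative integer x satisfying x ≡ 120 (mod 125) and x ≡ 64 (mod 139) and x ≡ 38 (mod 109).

1234245

The moduli are pairwise coprime; N = 125·139·109 = 1893875.
N/125 = 15151; 15151 ≡ 26 (mod 125); 26·101 ≡ 1, so inverse 101.
N/139 = 13625; 13625 ≡ 3 (mod 139); 3·93 ≡ 1, so inverse 93.
N/109 = 17375; 17375 ≡ 44 (mod 109); 44·57 ≡ 1, so inverse 57.
x ≡ 120·15151·101 + 64·13625·93 + 38·17375·57 = 302360370.
302360370 mod 1893875 = 1234245.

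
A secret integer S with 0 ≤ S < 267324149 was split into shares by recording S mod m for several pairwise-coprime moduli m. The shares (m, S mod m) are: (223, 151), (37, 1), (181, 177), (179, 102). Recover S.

129119604

Combine the congruences pairwise.
From S ≡ 151 (mod 223) write S = 151 + 223t. Substituting into S ≡ 1 (mod 37) gives 223t ≡ 35 (mod 37), and since 1⁻¹ ≡ 1 (mod 37), t ≡ 35. Hence S ≡ 151 + 223·35 = 7956 (mod 8251).
From S ≡ 7956 (mod 8251) write S = 7956 + 8251t. Substituting into S ≡ 177 (mod 181) gives 8251t ≡ 4 (mod 181), and since 106⁻¹ ≡ 111 (mod 181), t ≡ 82. Hence S ≡ 7956 + 8251·82 = 684538 (mod 1493431).
From S ≡ 684538 (mod 1493431) write S = 684538 + 1493431t. Substituting into S ≡ 102 (mod 179) gives 1493431t ≡ 60 (mod 179), and since 34⁻¹ ≡ 79 (mod 179), t ≡ 86. Hence S ≡ 684538 + 1493431·86 = 129119604 (mod 267324149).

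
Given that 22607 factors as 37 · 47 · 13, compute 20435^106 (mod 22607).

6020

Mod 37: 20435 ≡ 11; by Fermat, exponent reduces to 106 mod 36 = 34; 11^34 ≡ 26 (mod 37).
Mod 47: 20435 ≡ 37; by Fermat, exponent reduces to 106 mod 46 = 14; 37^14 ≡ 4 (mod 47).
Mod 13: 20435 ≡ 12; by Fermat, exponent reduces to 106 mod 12 = 10; 12^10 ≡ 1 (mod 13).
Combine by CRT: x ≡ 26 (mod 37), x ≡ 4 (mod 47), x ≡ 1 (mod 13) ⇒ x ≡ 6020 (mod 22607).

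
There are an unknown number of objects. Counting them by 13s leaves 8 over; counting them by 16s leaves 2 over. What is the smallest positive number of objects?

34

Combine the congruences pairwise.
From N ≡ 8 (mod 13) write N = 8 + 13t. Substituting into N ≡ 2 (mod 16) gives 13t ≡ 10 (mod 16), and since 13⁻¹ ≡ 5 (mod 16), t ≡ 2. Hence N ≡ 8 + 13·2 = 34 (mod 208).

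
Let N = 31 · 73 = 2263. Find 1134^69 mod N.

Mod 31: 1134 ≡ 18; by Fermat, exponent reduces to 69 mod 30 = 9; 18^9 ≡ 2 (mod 31).
Mod 73: 1134 ≡ 39; 39^69 ≡ 17 (mod 73).
Combine by CRT: x ≡ 2 (mod 31), x ≡ 17 (mod 73) ⇒ x ≡ 1769 (mod 2263).

1769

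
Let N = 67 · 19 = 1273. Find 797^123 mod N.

550

Mod 67: 797 ≡ 60; by Fermat, exponent reduces to 123 mod 66 = 57; 60^57 ≡ 14 (mod 67).
Mod 19: 797 ≡ 18; by Fermat, exponent reduces to 123 mod 18 = 15; 18^15 ≡ 18 (mod 19).
Combine by CRT: x ≡ 14 (mod 67), x ≡ 18 (mod 19) ⇒ x ≡ 550 (mod 1273).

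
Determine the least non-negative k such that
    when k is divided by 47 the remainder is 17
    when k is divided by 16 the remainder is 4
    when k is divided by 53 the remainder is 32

From k ≡ 17 (mod 47) write k = 17 + 47t. Substituting into k ≡ 4 (mod 16) gives 47t ≡ 3 (mod 16), and since 15⁻¹ ≡ 15 (mod 16), t ≡ 13. Hence k ≡ 17 + 47·13 = 628 (mod 752).
From k ≡ 628 (mod 752) write k = 628 + 752t. Substituting into k ≡ 32 (mod 53) gives 752t ≡ 40 (mod 53), and since 10⁻¹ ≡ 16 (mod 53), t ≡ 4. Hence k ≡ 628 + 752·4 = 3636 (mod 39856).

3636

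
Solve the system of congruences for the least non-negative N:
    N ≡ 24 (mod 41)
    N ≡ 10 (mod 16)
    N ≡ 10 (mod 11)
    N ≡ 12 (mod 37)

1418

From N ≡ 24 (mod 41) write N = 24 + 41t. Substituting into N ≡ 10 (mod 16) gives 41t ≡ 2 (mod 16), and since 9⁻¹ ≡ 9 (mod 16), t ≡ 2. Hence N ≡ 24 + 41·2 = 106 (mod 656).
From N ≡ 106 (mod 656) write N = 106 + 656t. Substituting into N ≡ 10 (mod 11) gives 656t ≡ 3 (mod 11), and since 7⁻¹ ≡ 8 (mod 11), t ≡ 2. Hence N ≡ 106 + 656·2 = 1418 (mod 7216).
From N ≡ 1418 (mod 7216) write N = 1418 + 7216t. Substituting into N ≡ 12 (mod 37) gives 7216t ≡ 0 (mod 37), and since 1⁻¹ ≡ 1 (mod 37), t ≡ 0. Hence N ≡ 1418 + 7216·0 = 1418 (mod 266992).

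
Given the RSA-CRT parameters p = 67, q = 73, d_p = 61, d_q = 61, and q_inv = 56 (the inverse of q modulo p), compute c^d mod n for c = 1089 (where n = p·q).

3704

m₁ = c^(d_p) mod p: c ≡ 17 (mod 67), and 17^61 mod 67 = 19.
m₂ = c^(d_q) mod q: c ≡ 67 (mod 73), and 67^61 mod 73 = 54.
h = q_inv·(m₁ − m₂) mod p = 56·(19 − 54) mod 67 = 50.
m = m₂ + h·q = 54 + 50·73 = 3704.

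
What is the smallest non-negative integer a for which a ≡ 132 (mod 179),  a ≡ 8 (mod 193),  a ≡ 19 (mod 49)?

The moduli are pairwise coprime; N = 179·193·49 = 1692803.
N/179 = 9457; 9457 ≡ 149 (mod 179); 149·173 ≡ 1, so inverse 173.
N/193 = 8771; 8771 ≡ 86 (mod 193); 86·101 ≡ 1, so inverse 101.
N/49 = 34547; 34547 ≡ 2 (mod 49); 2·25 ≡ 1, so inverse 25.
a ≡ 132·9457·173 + 8·8771·101 + 19·34547·25 = 239456845.
239456845 mod 1692803 = 771622.

771622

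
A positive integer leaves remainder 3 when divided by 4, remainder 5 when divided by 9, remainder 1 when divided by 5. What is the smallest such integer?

131

Combine the congruences pairwise.
From x ≡ 3 (mod 4) write x = 3 + 4t. Substituting into x ≡ 5 (mod 9) gives 4t ≡ 2 (mod 9), and since 4⁻¹ ≡ 7 (mod 9), t ≡ 5. Hence x ≡ 3 + 4·5 = 23 (mod 36).
From x ≡ 23 (mod 36) write x = 23 + 36t. Substituting into x ≡ 1 (mod 5) gives 36t ≡ 3 (mod 5), and since 1⁻¹ ≡ 1 (mod 5), t ≡ 3. Hence x ≡ 23 + 36·3 = 131 (mod 180).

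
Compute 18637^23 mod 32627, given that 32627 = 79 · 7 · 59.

Mod 79: 18637 ≡ 72; 72^23 ≡ 36 (mod 79).
Mod 7: 18637 ≡ 3; by Fermat, exponent reduces to 23 mod 6 = 5; 3^5 ≡ 5 (mod 7).
Mod 59: 18637 ≡ 52; 52^23 ≡ 39 (mod 59).
Combine by CRT: x ≡ 36 (mod 79), x ≡ 5 (mod 7), x ≡ 39 (mod 59) ⇒ x ≡ 747 (mod 32627).

747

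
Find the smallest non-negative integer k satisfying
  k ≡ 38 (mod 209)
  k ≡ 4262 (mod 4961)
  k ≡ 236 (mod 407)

2157336

gcd(209, 4961) = 11 and 11 | (4262 − 38), so the pair is consistent; merging gives k ≡ 83638 (mod 94259), where 94259 = lcm(209, 4961).
gcd(94259, 407) = 11 and 11 | (236 − 83638), so the pair is consistent; merging gives k ≡ 2157336 (mod 3487583), where 3487583 = lcm(94259, 407).
The solution is unique modulo lcm(209, 4961, 407) = 3487583.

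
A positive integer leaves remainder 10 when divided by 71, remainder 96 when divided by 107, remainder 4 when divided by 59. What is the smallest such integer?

From x ≡ 10 (mod 71) write x = 10 + 71t. Substituting into x ≡ 96 (mod 107) gives 71t ≡ 86 (mod 107), and since 71⁻¹ ≡ 104 (mod 107), t ≡ 63. Hence x ≡ 10 + 71·63 = 4483 (mod 7597).
From x ≡ 4483 (mod 7597) write x = 4483 + 7597t. Substituting into x ≡ 4 (mod 59) gives 7597t ≡ 5 (mod 59), and since 45⁻¹ ≡ 21 (mod 59), t ≡ 46. Hence x ≡ 4483 + 7597·46 = 353945 (mod 448223).

353945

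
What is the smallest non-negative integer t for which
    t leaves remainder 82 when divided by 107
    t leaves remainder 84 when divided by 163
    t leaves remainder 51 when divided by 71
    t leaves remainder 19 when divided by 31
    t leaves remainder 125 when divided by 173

5853398381

The moduli are pairwise coprime; N = 107·163·71·31·173 = 6641061893.
N/107 = 62065999; 62065999 ≡ 7 (mod 107); 7·46 ≡ 1, so inverse 46.
N/163 = 40742711; 40742711 ≡ 46 (mod 163); 46·39 ≡ 1, so inverse 39.
N/71 = 93536083; 93536083 ≡ 44 (mod 71); 44·21 ≡ 1, so inverse 21.
N/31 = 214227803; 214227803 ≡ 9 (mod 31); 9·7 ≡ 1, so inverse 7.
N/173 = 38387641; 38387641 ≡ 152 (mod 173); 152·140 ≡ 1, so inverse 140.
t ≡ 82·62065999·46 + 84·40742711·39 + 51·93536083·21 + 19·214227803·7 + 125·38387641·140 = 1168039229656.
1168039229656 mod 6641061893 = 5853398381.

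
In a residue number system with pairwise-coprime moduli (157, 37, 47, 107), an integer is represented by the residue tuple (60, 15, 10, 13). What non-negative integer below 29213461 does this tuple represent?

The moduli are pairwise coprime; N = 157·37·47·107 = 29213461.
N/157 = 186073; 186073 ≡ 28 (mod 157); 28·129 ≡ 1, so inverse 129.
N/37 = 789553; 789553 ≡ 10 (mod 37); 10·26 ≡ 1, so inverse 26.
N/47 = 621563; 621563 ≡ 35 (mod 47); 35·43 ≡ 1, so inverse 43.
N/107 = 273023; 273023 ≡ 66 (mod 107); 66·60 ≡ 1, so inverse 60.
x ≡ 60·186073·129 + 15·789553·26 + 10·621563·43 + 13·273023·60 = 2228360720.
2228360720 mod 29213461 = 8137684.

8137684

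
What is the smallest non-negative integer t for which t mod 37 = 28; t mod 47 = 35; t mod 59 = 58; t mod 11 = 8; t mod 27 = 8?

16005932

Combine the congruences pairwise.
From t ≡ 28 (mod 37) write t = 28 + 37s. Substituting into t ≡ 35 (mod 47) gives 37s ≡ 7 (mod 47), and since 37⁻¹ ≡ 14 (mod 47), s ≡ 4. Hence t ≡ 28 + 37·4 = 176 (mod 1739).
From t ≡ 176 (mod 1739) write t = 176 + 1739s. Substituting into t ≡ 58 (mod 59) gives 1739s ≡ 0 (mod 59), and since 28⁻¹ ≡ 19 (mod 59), s ≡ 0. Hence t ≡ 176 + 1739·0 = 176 (mod 102601).
From t ≡ 176 (mod 102601) write t = 176 + 102601s. Substituting into t ≡ 8 (mod 11) gives 102601s ≡ 8 (mod 11), and since 4⁻¹ ≡ 3 (mod 11), s ≡ 2. Hence t ≡ 176 + 102601·2 = 205378 (mod 1128611).
From t ≡ 205378 (mod 1128611) write t = 205378 + 1128611s. Substituting into t ≡ 8 (mod 27) gives 1128611s ≡ 19 (mod 27), and since 11⁻¹ ≡ 5 (mod 27), s ≡ 14. Hence t ≡ 205378 + 1128611·14 = 16005932 (mod 30472497).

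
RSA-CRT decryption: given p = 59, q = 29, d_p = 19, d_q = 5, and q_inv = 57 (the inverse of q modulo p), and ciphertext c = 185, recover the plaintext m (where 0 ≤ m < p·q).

m₁ = c^(d_p) mod p: c ≡ 8 (mod 59), and 8^19 mod 59 = 30.
m₂ = c^(d_q) mod q: c ≡ 11 (mod 29), and 11^5 mod 29 = 14.
h = q_inv·(m₁ − m₂) mod p = 57·(30 − 14) mod 59 = 27.
m = m₂ + h·q = 14 + 27·29 = 797.

797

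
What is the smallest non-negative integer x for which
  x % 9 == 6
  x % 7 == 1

Combine the congruences pairwise.
From x ≡ 6 (mod 9) write x = 6 + 9t. Substituting into x ≡ 1 (mod 7) gives 9t ≡ 2 (mod 7), and since 2⁻¹ ≡ 4 (mod 7), t ≡ 1. Hence x ≡ 6 + 9·1 = 15 (mod 63).

15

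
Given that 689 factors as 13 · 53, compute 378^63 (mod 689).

40

Mod 13: 378 ≡ 1; by Fermat, exponent reduces to 63 mod 12 = 3; 1^3 ≡ 1 (mod 13).
Mod 53: 378 ≡ 7; by Fermat, exponent reduces to 63 mod 52 = 11; 7^11 ≡ 40 (mod 53).
Combine by CRT: x ≡ 1 (mod 13), x ≡ 40 (mod 53) ⇒ x ≡ 40 (mod 689).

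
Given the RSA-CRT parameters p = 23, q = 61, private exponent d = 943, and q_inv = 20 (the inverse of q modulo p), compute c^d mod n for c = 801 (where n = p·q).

d_p = d mod (p−1) = 943 mod 22 = 19; d_q = d mod (q−1) = 43.
m₁ = c^(d_p) mod p: c ≡ 19 (mod 23), and 19^19 mod 23 = 14.
m₂ = c^(d_q) mod q: c ≡ 8 (mod 61), and 8^43 mod 61 = 24.
h = q_inv·(m₁ − m₂) mod p = 20·(14 − 24) mod 23 = 7.
m = m₂ + h·q = 24 + 7·61 = 451.

451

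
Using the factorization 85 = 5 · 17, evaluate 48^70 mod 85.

49

Mod 5: 48 ≡ 3; by Fermat, exponent reduces to 70 mod 4 = 2; 3^2 ≡ 4 (mod 5).
Mod 17: 48 ≡ 14; by Fermat, exponent reduces to 70 mod 16 = 6; 14^6 ≡ 15 (mod 17).
Combine by CRT: x ≡ 4 (mod 5), x ≡ 15 (mod 17) ⇒ x ≡ 49 (mod 85).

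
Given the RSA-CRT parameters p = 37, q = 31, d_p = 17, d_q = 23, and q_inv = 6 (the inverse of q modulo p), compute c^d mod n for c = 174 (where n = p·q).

m₁ = c^(d_p) mod p: c ≡ 26 (mod 37), and 26^17 mod 37 = 10.
m₂ = c^(d_q) mod q: c ≡ 19 (mod 31), and 19^23 mod 31 = 9.
h = q_inv·(m₁ − m₂) mod p = 6·(10 − 9) mod 37 = 6.
m = m₂ + h·q = 9 + 6·31 = 195.

195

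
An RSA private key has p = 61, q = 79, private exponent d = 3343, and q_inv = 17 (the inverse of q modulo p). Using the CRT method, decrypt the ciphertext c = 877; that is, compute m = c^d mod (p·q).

4725

d_p = d mod (p−1) = 3343 mod 60 = 43; d_q = d mod (q−1) = 67.
m₁ = c^(d_p) mod p: c ≡ 23 (mod 61), and 23^43 mod 61 = 28.
m₂ = c^(d_q) mod q: c ≡ 8 (mod 79), and 8^67 mod 79 = 64.
h = q_inv·(m₁ − m₂) mod p = 17·(28 − 64) mod 61 = 59.
m = m₂ + h·q = 64 + 59·79 = 4725.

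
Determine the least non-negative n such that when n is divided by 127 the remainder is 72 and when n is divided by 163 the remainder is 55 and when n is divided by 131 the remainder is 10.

2422724

The moduli are pairwise coprime; M = 127·163·131 = 2711831.
M/127 = 21353; 21353 ≡ 17 (mod 127); 17·15 ≡ 1, so inverse 15.
M/163 = 16637; 16637 ≡ 11 (mod 163); 11·89 ≡ 1, so inverse 89.
M/131 = 20701; 20701 ≡ 3 (mod 131); 3·44 ≡ 1, so inverse 44.
n ≡ 72·21353·15 + 55·16637·89 + 10·20701·44 = 113607795.
113607795 mod 2711831 = 2422724.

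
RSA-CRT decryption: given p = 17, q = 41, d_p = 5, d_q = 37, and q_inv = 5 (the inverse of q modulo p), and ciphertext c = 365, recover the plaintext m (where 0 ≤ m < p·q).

672

m₁ = c^(d_p) mod p: c ≡ 8 (mod 17), and 8^5 mod 17 = 9.
m₂ = c^(d_q) mod q: c ≡ 37 (mod 41), and 37^37 mod 41 = 16.
h = q_inv·(m₁ − m₂) mod p = 5·(9 − 16) mod 17 = 16.
m = m₂ + h·q = 16 + 16·41 = 672.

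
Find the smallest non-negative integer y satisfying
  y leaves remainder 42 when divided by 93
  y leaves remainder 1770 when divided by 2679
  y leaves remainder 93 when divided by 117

gcd(93, 2679) = 3 and 3 | (1770 − 42), so the pair is consistent; merging gives y ≡ 9807 (mod 83049), where 83049 = lcm(93, 2679).
gcd(83049, 117) = 3 and 3 | (93 − 9807), so the pair is consistent; merging gives y ≡ 2335179 (mod 3238911), where 3238911 = lcm(83049, 117).
The solution is unique modulo lcm(93, 2679, 117) = 3238911.

2335179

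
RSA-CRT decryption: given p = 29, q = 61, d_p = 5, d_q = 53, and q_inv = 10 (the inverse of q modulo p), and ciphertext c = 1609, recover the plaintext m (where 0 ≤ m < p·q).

338

m₁ = c^(d_p) mod p: c ≡ 14 (mod 29), and 14^5 mod 29 = 19.
m₂ = c^(d_q) mod q: c ≡ 23 (mod 61), and 23^53 mod 61 = 33.
h = q_inv·(m₁ − m₂) mod p = 10·(19 − 33) mod 29 = 5.
m = m₂ + h·q = 33 + 5·61 = 338.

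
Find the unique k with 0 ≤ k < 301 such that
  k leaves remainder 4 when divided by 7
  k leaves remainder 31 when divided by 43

74

Combine the congruences pairwise.
From k ≡ 4 (mod 7) write k = 4 + 7t. Substituting into k ≡ 31 (mod 43) gives 7t ≡ 27 (mod 43), and since 7⁻¹ ≡ 37 (mod 43), t ≡ 10. Hence k ≡ 4 + 7·10 = 74 (mod 301).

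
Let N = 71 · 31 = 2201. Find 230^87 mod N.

Mod 71: 230 ≡ 17; by Fermat, exponent reduces to 87 mod 70 = 17; 17^17 ≡ 66 (mod 71).
Mod 31: 230 ≡ 13; by Fermat, exponent reduces to 87 mod 30 = 27; 13^27 ≡ 23 (mod 31).
Combine by CRT: x ≡ 66 (mod 71), x ≡ 23 (mod 31) ⇒ x ≡ 705 (mod 2201).

705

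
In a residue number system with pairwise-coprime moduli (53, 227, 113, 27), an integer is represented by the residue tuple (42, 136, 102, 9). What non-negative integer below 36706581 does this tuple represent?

5635638

The moduli are pairwise coprime; N = 53·227·113·27 = 36706581.
N/53 = 692577; 692577 ≡ 26 (mod 53); 26·51 ≡ 1, so inverse 51.
N/227 = 161703; 161703 ≡ 79 (mod 227); 79·23 ≡ 1, so inverse 23.
N/113 = 324837; 324837 ≡ 75 (mod 113); 75·110 ≡ 1, so inverse 110.
N/27 = 1359503; 1359503 ≡ 26 (mod 27); 26·26 ≡ 1, so inverse 26.
x ≡ 42·692577·51 + 136·161703·23 + 102·324837·110 + 9·1359503·26 = 5952101760.
5952101760 mod 36706581 = 5635638.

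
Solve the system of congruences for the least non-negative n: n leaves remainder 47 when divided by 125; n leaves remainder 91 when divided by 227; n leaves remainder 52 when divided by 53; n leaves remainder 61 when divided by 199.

The moduli are pairwise coprime; M = 125·227·53·199 = 299271125.
M/125 = 2394169; 2394169 ≡ 44 (mod 125); 44·54 ≡ 1, so inverse 54.
M/227 = 1318375; 1318375 ≡ 186 (mod 227); 186·155 ≡ 1, so inverse 155.
M/53 = 5646625; 5646625 ≡ 5 (mod 53); 5·32 ≡ 1, so inverse 32.
M/199 = 1503875; 1503875 ≡ 32 (mod 199); 32·56 ≡ 1, so inverse 56.
n ≡ 47·2394169·54 + 91·1318375·155 + 52·5646625·32 + 61·1503875·56 = 39205301297.
39205301297 mod 299271125 = 783922.

783922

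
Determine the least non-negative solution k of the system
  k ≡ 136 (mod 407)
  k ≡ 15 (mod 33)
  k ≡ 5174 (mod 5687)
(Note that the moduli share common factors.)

84792

Combine the congruences pairwise.
gcd(407, 33) = 11 and 11 | (15 − 136), so the pair is consistent; merging gives k ≡ 543 (mod 1221), where 1221 = lcm(407, 33).
gcd(1221, 5687) = 11 and 11 | (5174 − 543), so the pair is consistent; merging gives k ≡ 84792 (mod 631257), where 631257 = lcm(1221, 5687).
The solution is unique modulo lcm(407, 33, 5687) = 631257.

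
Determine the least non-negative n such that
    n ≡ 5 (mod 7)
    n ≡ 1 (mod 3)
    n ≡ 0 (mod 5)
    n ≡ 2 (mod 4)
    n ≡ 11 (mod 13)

1090

The moduli are pairwise coprime; M = 7·3·5·4·13 = 5460.
M/7 = 780; 780 ≡ 3 (mod 7); 3·5 ≡ 1, so inverse 5.
M/3 = 1820; 1820 ≡ 2 (mod 3); 2·2 ≡ 1, so inverse 2.
M/5 = 1092; 1092 ≡ 2 (mod 5); 2·3 ≡ 1, so inverse 3.
M/4 = 1365; 1365 ≡ 1 (mod 4), inverse 1.
M/13 = 420; 420 ≡ 4 (mod 13); 4·10 ≡ 1, so inverse 10.
n ≡ 5·780·5 + 1·1820·2 + 0·1092·3 + 2·1365·1 + 11·420·10 = 72070.
72070 mod 5460 = 1090.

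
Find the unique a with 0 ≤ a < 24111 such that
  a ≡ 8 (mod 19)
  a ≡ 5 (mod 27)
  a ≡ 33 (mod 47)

From a ≡ 8 (mod 19) write a = 8 + 19t. Substituting into a ≡ 5 (mod 27) gives 19t ≡ 24 (mod 27), and since 19⁻¹ ≡ 10 (mod 27), t ≡ 24. Hence a ≡ 8 + 19·24 = 464 (mod 513).
From a ≡ 464 (mod 513) write a = 464 + 513t. Substituting into a ≡ 33 (mod 47) gives 513t ≡ 39 (mod 47), and since 43⁻¹ ≡ 35 (mod 47), t ≡ 2. Hence a ≡ 464 + 513·2 = 1490 (mod 24111).

1490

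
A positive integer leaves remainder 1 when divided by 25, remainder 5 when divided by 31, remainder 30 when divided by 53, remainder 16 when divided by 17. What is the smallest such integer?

127601

The moduli are pairwise coprime; N = 25·31·53·17 = 698275.
N/25 = 27931; 27931 ≡ 6 (mod 25); 6·21 ≡ 1, so inverse 21.
N/31 = 22525; 22525 ≡ 19 (mod 31); 19·18 ≡ 1, so inverse 18.
N/53 = 13175; 13175 ≡ 31 (mod 53); 31·12 ≡ 1, so inverse 12.
N/17 = 41075; 41075 ≡ 3 (mod 17); 3·6 ≡ 1, so inverse 6.
x ≡ 1·27931·21 + 5·22525·18 + 30·13175·12 + 16·41075·6 = 11300001.
11300001 mod 698275 = 127601.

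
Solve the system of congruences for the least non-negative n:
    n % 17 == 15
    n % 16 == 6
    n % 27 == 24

Combine the congruences pairwise.
From n ≡ 15 (mod 17) write n = 15 + 17t. Substituting into n ≡ 6 (mod 16) gives 17t ≡ 7 (mod 16), and since 1⁻¹ ≡ 1 (mod 16), t ≡ 7. Hence n ≡ 15 + 17·7 = 134 (mod 272).
From n ≡ 134 (mod 272) write n = 134 + 272t. Substituting into n ≡ 24 (mod 27) gives 272t ≡ 25 (mod 27), and since 2⁻¹ ≡ 14 (mod 27), t ≡ 26. Hence n ≡ 134 + 272·26 = 7206 (mod 7344).

7206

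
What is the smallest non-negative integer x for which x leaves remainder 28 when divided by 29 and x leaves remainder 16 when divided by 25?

Combine the congruences pairwise.
From x ≡ 28 (mod 29) write x = 28 + 29t. Substituting into x ≡ 16 (mod 25) gives 29t ≡ 13 (mod 25), and since 4⁻¹ ≡ 19 (mod 25), t ≡ 22. Hence x ≡ 28 + 29·22 = 666 (mod 725).

666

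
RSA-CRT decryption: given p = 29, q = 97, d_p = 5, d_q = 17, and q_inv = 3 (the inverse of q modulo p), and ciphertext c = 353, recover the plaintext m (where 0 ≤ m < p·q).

m₁ = c^(d_p) mod p: c ≡ 5 (mod 29), and 5^5 mod 29 = 22.
m₂ = c^(d_q) mod q: c ≡ 62 (mod 97), and 62^17 mod 97 = 36.
h = q_inv·(m₁ − m₂) mod p = 3·(22 − 36) mod 29 = 16.
m = m₂ + h·q = 36 + 16·97 = 1588.

1588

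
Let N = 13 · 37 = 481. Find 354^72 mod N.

Mod 13: 354 ≡ 3; since 12 | 72, by Fermat 3^72 ≡ 1 (mod 13).
Mod 37: 354 ≡ 21; since 36 | 72, by Fermat 21^72 ≡ 1 (mod 37).
Combine by CRT: x ≡ 1 (mod 13), x ≡ 1 (mod 37) ⇒ x ≡ 1 (mod 481).

1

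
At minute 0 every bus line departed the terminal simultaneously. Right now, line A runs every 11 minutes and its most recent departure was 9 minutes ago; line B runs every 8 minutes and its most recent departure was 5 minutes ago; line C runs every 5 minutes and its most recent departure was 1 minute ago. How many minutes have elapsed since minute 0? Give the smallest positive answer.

141

The moduli are pairwise coprime; N = 11·8·5 = 440.
N/11 = 40; 40 ≡ 7 (mod 11); 7·8 ≡ 1, so inverse 8.
N/8 = 55; 55 ≡ 7 (mod 8); 7·7 ≡ 1, so inverse 7.
N/5 = 88; 88 ≡ 3 (mod 5); 3·2 ≡ 1, so inverse 2.
t ≡ 9·40·8 + 5·55·7 + 1·88·2 = 4981.
4981 mod 440 = 141.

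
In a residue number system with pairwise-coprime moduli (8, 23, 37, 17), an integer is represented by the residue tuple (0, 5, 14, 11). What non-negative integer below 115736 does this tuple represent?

Combine the congruences pairwise.
From x ≡ 0 (mod 8) write x = 0 + 8t. Substituting into x ≡ 5 (mod 23) gives 8t ≡ 5 (mod 23), and since 8⁻¹ ≡ 3 (mod 23), t ≡ 15. Hence x ≡ 0 + 8·15 = 120 (mod 184).
From x ≡ 120 (mod 184) write x = 120 + 184t. Substituting into x ≡ 14 (mod 37) gives 184t ≡ 5 (mod 37), and since 36⁻¹ ≡ 36 (mod 37), t ≡ 32. Hence x ≡ 120 + 184·32 = 6008 (mod 6808).
From x ≡ 6008 (mod 6808) write x = 6008 + 6808t. Substituting into x ≡ 11 (mod 17) gives 6808t ≡ 4 (mod 17), and since 8⁻¹ ≡ 15 (mod 17), t ≡ 9. Hence x ≡ 6008 + 6808·9 = 67280 (mod 115736).

67280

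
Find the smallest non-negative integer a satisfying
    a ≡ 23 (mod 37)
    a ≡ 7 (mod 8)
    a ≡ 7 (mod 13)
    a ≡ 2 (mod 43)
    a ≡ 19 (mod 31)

785311

From a ≡ 23 (mod 37) write a = 23 + 37t. Substituting into a ≡ 7 (mod 8) gives 37t ≡ 0 (mod 8), and since 5⁻¹ ≡ 5 (mod 8), t ≡ 0. Hence a ≡ 23 + 37·0 = 23 (mod 296).
From a ≡ 23 (mod 296) write a = 23 + 296t. Substituting into a ≡ 7 (mod 13) gives 296t ≡ 10 (mod 13), and since 10⁻¹ ≡ 4 (mod 13), t ≡ 1. Hence a ≡ 23 + 296·1 = 319 (mod 3848).
From a ≡ 319 (mod 3848) write a = 319 + 3848t. Substituting into a ≡ 2 (mod 43) gives 3848t ≡ 27 (mod 43), and since 21⁻¹ ≡ 41 (mod 43), t ≡ 32. Hence a ≡ 319 + 3848·32 = 123455 (mod 165464).
From a ≡ 123455 (mod 165464) write a = 123455 + 165464t. Substituting into a ≡ 19 (mod 31) gives 165464t ≡ 6 (mod 31), and since 17⁻¹ ≡ 11 (mod 31), t ≡ 4. Hence a ≡ 123455 + 165464·4 = 785311 (mod 5129384).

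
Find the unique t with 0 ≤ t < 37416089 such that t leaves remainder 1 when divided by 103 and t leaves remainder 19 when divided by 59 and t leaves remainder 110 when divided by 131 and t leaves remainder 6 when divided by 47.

The moduli are pairwise coprime; N = 103·59·131·47 = 37416089.
N/103 = 363263; 363263 ≡ 85 (mod 103); 85·40 ≡ 1, so inverse 40.
N/59 = 634171; 634171 ≡ 39 (mod 59); 39·56 ≡ 1, so inverse 56.
N/131 = 285619; 285619 ≡ 39 (mod 131); 39·84 ≡ 1, so inverse 84.
N/47 = 796087; 796087 ≡ 1 (mod 47), inverse 1.
t ≡ 1·363263·40 + 19·634171·56 + 110·285619·84 + 6·796087·1 = 3333184546.
3333184546 mod 37416089 = 3152625.

3152625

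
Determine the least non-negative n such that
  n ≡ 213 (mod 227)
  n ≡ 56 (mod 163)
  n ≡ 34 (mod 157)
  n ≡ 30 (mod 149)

The moduli are pairwise coprime; M = 227·163·157·149 = 865564393.
M/227 = 3813059; 3813059 ≡ 140 (mod 227); 140·60 ≡ 1, so inverse 60.
M/163 = 5310211; 5310211 ≡ 160 (mod 163); 160·54 ≡ 1, so inverse 54.
M/157 = 5513149; 5513149 ≡ 94 (mod 157); 94·152 ≡ 1, so inverse 152.
M/149 = 5809157; 5809157 ≡ 94 (mod 149); 94·65 ≡ 1, so inverse 65.
n ≡ 213·3813059·60 + 56·5310211·54 + 34·5513149·152 + 30·5809157·65 = 104608782266.
104608782266 mod 865564393 = 741055106.

741055106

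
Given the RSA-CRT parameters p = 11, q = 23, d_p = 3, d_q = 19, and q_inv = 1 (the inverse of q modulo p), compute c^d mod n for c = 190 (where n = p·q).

225

m₁ = c^(d_p) mod p: c ≡ 3 (mod 11), and 3^3 mod 11 = 5.
m₂ = c^(d_q) mod q: c ≡ 6 (mod 23), and 6^19 mod 23 = 18.
h = q_inv·(m₁ − m₂) mod p = 1·(5 − 18) mod 11 = 9.
m = m₂ + h·q = 18 + 9·23 = 225.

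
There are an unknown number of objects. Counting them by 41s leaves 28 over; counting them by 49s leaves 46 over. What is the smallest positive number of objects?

From N ≡ 28 (mod 41) write N = 28 + 41t. Substituting into N ≡ 46 (mod 49) gives 41t ≡ 18 (mod 49), and since 41⁻¹ ≡ 6 (mod 49), t ≡ 10. Hence N ≡ 28 + 41·10 = 438 (mod 2009).

438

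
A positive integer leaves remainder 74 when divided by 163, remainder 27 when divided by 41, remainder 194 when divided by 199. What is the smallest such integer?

983453

The moduli are pairwise coprime; M = 163·41·199 = 1329917.
M/163 = 8159; 8159 ≡ 9 (mod 163); 9·145 ≡ 1, so inverse 145.
M/41 = 32437; 32437 ≡ 6 (mod 41); 6·7 ≡ 1, so inverse 7.
M/199 = 6683; 6683 ≡ 116 (mod 199); 116·187 ≡ 1, so inverse 187.
N ≡ 74·8159·145 + 27·32437·7 + 194·6683·187 = 336122537.
336122537 mod 1329917 = 983453.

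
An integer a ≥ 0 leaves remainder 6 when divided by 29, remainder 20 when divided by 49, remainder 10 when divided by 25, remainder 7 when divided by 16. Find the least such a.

Combine the congruences pairwise.
From a ≡ 6 (mod 29) write a = 6 + 29t. Substituting into a ≡ 20 (mod 49) gives 29t ≡ 14 (mod 49), and since 29⁻¹ ≡ 22 (mod 49), t ≡ 14. Hence a ≡ 6 + 29·14 = 412 (mod 1421).
From a ≡ 412 (mod 1421) write a = 412 + 1421t. Substituting into a ≡ 10 (mod 25) gives 1421t ≡ 23 (mod 25), and since 21⁻¹ ≡ 6 (mod 25), t ≡ 13. Hence a ≡ 412 + 1421·13 = 18885 (mod 35525).
From a ≡ 18885 (mod 35525) write a = 18885 + 35525t. Substituting into a ≡ 7 (mod 16) gives 35525t ≡ 2 (mod 16), and since 5⁻¹ ≡ 13 (mod 16), t ≡ 10. Hence a ≡ 18885 + 35525·10 = 374135 (mod 568400).

374135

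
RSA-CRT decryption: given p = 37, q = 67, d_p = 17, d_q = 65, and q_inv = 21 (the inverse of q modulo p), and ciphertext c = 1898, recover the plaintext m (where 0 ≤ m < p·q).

64

m₁ = c^(d_p) mod p: c ≡ 11 (mod 37), and 11^17 mod 37 = 27.
m₂ = c^(d_q) mod q: c ≡ 22 (mod 67), and 22^65 mod 67 = 64.
h = q_inv·(m₁ − m₂) mod p = 21·(27 − 64) mod 37 = 0.
m = m₂ + h·q = 64 + 0·67 = 64.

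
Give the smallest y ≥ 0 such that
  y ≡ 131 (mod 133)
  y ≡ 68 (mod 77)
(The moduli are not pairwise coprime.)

530

gcd(133, 77) = 7 and 7 | (68 − 131), so the pair is consistent; merging gives y ≡ 530 (mod 1463), where 1463 = lcm(133, 77).
The solution is unique modulo lcm(133, 77) = 1463.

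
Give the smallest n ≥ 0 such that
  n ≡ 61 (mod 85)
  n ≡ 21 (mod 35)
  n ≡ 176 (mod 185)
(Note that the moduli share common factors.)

gcd(85, 35) = 5 and 5 | (21 − 61), so the pair is consistent; merging gives n ≡ 231 (mod 595), where 595 = lcm(85, 35).
gcd(595, 185) = 5 and 5 | (176 − 231), so the pair is consistent; merging gives n ≡ 18676 (mod 22015), where 22015 = lcm(595, 185).
The solution is unique modulo lcm(85, 35, 185) = 22015.

18676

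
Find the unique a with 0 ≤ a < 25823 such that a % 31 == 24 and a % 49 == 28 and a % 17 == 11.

861

The moduli are pairwise coprime; N = 31·49·17 = 25823.
N/31 = 833; 833 ≡ 27 (mod 31); 27·23 ≡ 1, so inverse 23.
N/49 = 527; 527 ≡ 37 (mod 49); 37·4 ≡ 1, so inverse 4.
N/17 = 1519; 1519 ≡ 6 (mod 17); 6·3 ≡ 1, so inverse 3.
a ≡ 24·833·23 + 28·527·4 + 11·1519·3 = 568967.
568967 mod 25823 = 861.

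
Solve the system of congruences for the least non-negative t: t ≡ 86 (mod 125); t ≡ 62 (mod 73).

2836

From t ≡ 86 (mod 125) write t = 86 + 125s. Substituting into t ≡ 62 (mod 73) gives 125s ≡ 49 (mod 73), and since 52⁻¹ ≡ 66 (mod 73), s ≡ 22. Hence t ≡ 86 + 125·22 = 2836 (mod 9125).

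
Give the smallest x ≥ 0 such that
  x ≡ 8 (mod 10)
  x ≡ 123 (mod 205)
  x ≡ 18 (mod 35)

1558

gcd(10, 205) = 5 and 5 | (123 − 8), so the pair is consistent; merging gives x ≡ 328 (mod 410), where 410 = lcm(10, 205).
gcd(410, 35) = 5 and 5 | (18 − 328), so the pair is consistent; merging gives x ≡ 1558 (mod 2870), where 2870 = lcm(410, 35).
The solution is unique modulo lcm(10, 205, 35) = 2870.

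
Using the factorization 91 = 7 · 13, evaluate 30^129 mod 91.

Mod 7: 30 ≡ 2; by Fermat, exponent reduces to 129 mod 6 = 3; 2^3 ≡ 1 (mod 7).
Mod 13: 30 ≡ 4; by Fermat, exponent reduces to 129 mod 12 = 9; 4^9 ≡ 12 (mod 13).
Combine by CRT: x ≡ 1 (mod 7), x ≡ 12 (mod 13) ⇒ x ≡ 64 (mod 91).

64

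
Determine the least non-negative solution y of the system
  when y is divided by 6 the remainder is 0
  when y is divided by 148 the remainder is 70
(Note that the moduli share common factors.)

366

gcd(6, 148) = 2 and 2 | (70 − 0), so the pair is consistent; merging gives y ≡ 366 (mod 444), where 444 = lcm(6, 148).
The solution is unique modulo lcm(6, 148) = 444.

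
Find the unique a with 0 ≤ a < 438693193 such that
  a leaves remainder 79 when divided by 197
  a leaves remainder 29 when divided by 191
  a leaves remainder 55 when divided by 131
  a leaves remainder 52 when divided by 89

From a ≡ 79 (mod 197) write a = 79 + 197t. Substituting into a ≡ 29 (mod 191) gives 197t ≡ 141 (mod 191), and since 6⁻¹ ≡ 32 (mod 191), t ≡ 119. Hence a ≡ 79 + 197·119 = 23522 (mod 37627).
From a ≡ 23522 (mod 37627) write a = 23522 + 37627t. Substituting into a ≡ 55 (mod 131) gives 37627t ≡ 113 (mod 131), and since 30⁻¹ ≡ 83 (mod 131), t ≡ 78. Hence a ≡ 23522 + 37627·78 = 2958428 (mod 4929137).
From a ≡ 2958428 (mod 4929137) write a = 2958428 + 4929137t. Substituting into a ≡ 52 (mod 89) gives 4929137t ≡ 73 (mod 89), and since 50⁻¹ ≡ 73 (mod 89), t ≡ 78. Hence a ≡ 2958428 + 4929137·78 = 387431114 (mod 438693193).

387431114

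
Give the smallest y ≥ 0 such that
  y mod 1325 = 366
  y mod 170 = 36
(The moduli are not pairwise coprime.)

32166

gcd(1325, 170) = 5 and 5 | (36 − 366), so the pair is consistent; merging gives y ≡ 32166 (mod 45050), where 45050 = lcm(1325, 170).
The solution is unique modulo lcm(1325, 170) = 45050.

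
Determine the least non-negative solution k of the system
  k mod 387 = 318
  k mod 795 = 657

Combine the congruences pairwise.
gcd(387, 795) = 3 and 3 | (657 − 318), so the pair is consistent; merging gives k ≡ 61077 (mod 102555), where 102555 = lcm(387, 795).
The solution is unique modulo lcm(387, 795) = 102555.

61077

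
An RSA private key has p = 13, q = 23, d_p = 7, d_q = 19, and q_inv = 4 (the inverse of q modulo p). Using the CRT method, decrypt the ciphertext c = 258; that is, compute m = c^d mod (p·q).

145

m₁ = c^(d_p) mod p: c ≡ 11 (mod 13), and 11^7 mod 13 = 2.
m₂ = c^(d_q) mod q: c ≡ 5 (mod 23), and 5^19 mod 23 = 7.
h = q_inv·(m₁ − m₂) mod p = 4·(2 − 7) mod 13 = 6.
m = m₂ + h·q = 7 + 6·23 = 145.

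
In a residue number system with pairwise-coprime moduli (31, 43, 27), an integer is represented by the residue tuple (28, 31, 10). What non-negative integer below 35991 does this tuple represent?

10351

Combine the congruences pairwise.
From x ≡ 28 (mod 31) write x = 28 + 31t. Substituting into x ≡ 31 (mod 43) gives 31t ≡ 3 (mod 43), and since 31⁻¹ ≡ 25 (mod 43), t ≡ 32. Hence x ≡ 28 + 31·32 = 1020 (mod 1333).
From x ≡ 1020 (mod 1333) write x = 1020 + 1333t. Substituting into x ≡ 10 (mod 27) gives 1333t ≡ 16 (mod 27), and since 10⁻¹ ≡ 19 (mod 27), t ≡ 7. Hence x ≡ 1020 + 1333·7 = 10351 (mod 35991).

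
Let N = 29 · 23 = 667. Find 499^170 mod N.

Mod 29: 499 ≡ 6; by Fermat, exponent reduces to 170 mod 28 = 2; 6^2 ≡ 7 (mod 29).
Mod 23: 499 ≡ 16; by Fermat, exponent reduces to 170 mod 22 = 16; 16^16 ≡ 6 (mod 23).
Combine by CRT: x ≡ 7 (mod 29), x ≡ 6 (mod 23) ⇒ x ≡ 558 (mod 667).

558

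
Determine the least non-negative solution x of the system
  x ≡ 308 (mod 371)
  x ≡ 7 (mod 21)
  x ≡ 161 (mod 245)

Combine the congruences pairwise.
gcd(371, 21) = 7 and 7 | (7 − 308), so the pair is consistent; merging gives x ≡ 679 (mod 1113), where 1113 = lcm(371, 21).
gcd(1113, 245) = 7 and 7 | (161 − 679), so the pair is consistent; merging gives x ≡ 10696 (mod 38955), where 38955 = lcm(1113, 245).
The solution is unique modulo lcm(371, 21, 245) = 38955.

10696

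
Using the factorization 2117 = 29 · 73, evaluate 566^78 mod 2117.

64

Mod 29: 566 ≡ 15; by Fermat, exponent reduces to 78 mod 28 = 22; 15^22 ≡ 6 (mod 29).
Mod 73: 566 ≡ 55; by Fermat, exponent reduces to 78 mod 72 = 6; 55^6 ≡ 64 (mod 73).
Combine by CRT: x ≡ 6 (mod 29), x ≡ 64 (mod 73) ⇒ x ≡ 64 (mod 2117).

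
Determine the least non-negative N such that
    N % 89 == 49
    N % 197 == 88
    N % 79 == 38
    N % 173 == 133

211801092

From N ≡ 49 (mod 89) write N = 49 + 89t. Substituting into N ≡ 88 (mod 197) gives 89t ≡ 39 (mod 197), and since 89⁻¹ ≡ 31 (mod 197), t ≡ 27. Hence N ≡ 49 + 89·27 = 2452 (mod 17533).
From N ≡ 2452 (mod 17533) write N = 2452 + 17533t. Substituting into N ≡ 38 (mod 79) gives 17533t ≡ 35 (mod 79), and since 74⁻¹ ≡ 63 (mod 79), t ≡ 72. Hence N ≡ 2452 + 17533·72 = 1264828 (mod 1385107).
From N ≡ 1264828 (mod 1385107) write N = 1264828 + 1385107t. Substituting into N ≡ 133 (mod 173) gives 1385107t ≡ 108 (mod 173), and since 69⁻¹ ≡ 168 (mod 173), t ≡ 152. Hence N ≡ 1264828 + 1385107·152 = 211801092 (mod 239623511).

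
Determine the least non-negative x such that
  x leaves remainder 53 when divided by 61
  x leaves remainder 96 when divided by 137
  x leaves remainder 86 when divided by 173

725648

The moduli are pairwise coprime; N = 61·137·173 = 1445761.
N/61 = 23701; 23701 ≡ 33 (mod 61); 33·37 ≡ 1, so inverse 37.
N/137 = 10553; 10553 ≡ 4 (mod 137); 4·103 ≡ 1, so inverse 103.
N/173 = 8357; 8357 ≡ 53 (mod 173); 53·111 ≡ 1, so inverse 111.
x ≡ 53·23701·37 + 96·10553·103 + 86·8357·111 = 230601647.
230601647 mod 1445761 = 725648.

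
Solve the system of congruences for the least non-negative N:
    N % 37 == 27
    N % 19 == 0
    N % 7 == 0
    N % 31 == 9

The moduli are pairwise coprime; M = 37·19·7·31 = 152551.
M/37 = 4123; 4123 ≡ 16 (mod 37); 16·7 ≡ 1, so inverse 7.
M/19 = 8029; 8029 ≡ 11 (mod 19); 11·7 ≡ 1, so inverse 7.
M/7 = 21793; 21793 ≡ 2 (mod 7); 2·4 ≡ 1, so inverse 4.
M/31 = 4921; 4921 ≡ 23 (mod 31); 23·27 ≡ 1, so inverse 27.
N ≡ 27·4123·7 + 0·8029·7 + 0·21793·4 + 9·4921·27 = 1975050.
1975050 mod 152551 = 144438.

144438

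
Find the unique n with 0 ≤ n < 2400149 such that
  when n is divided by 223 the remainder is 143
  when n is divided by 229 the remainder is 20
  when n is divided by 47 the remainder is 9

1817593

From n ≡ 143 (mod 223) write n = 143 + 223t. Substituting into n ≡ 20 (mod 229) gives 223t ≡ 106 (mod 229), and since 223⁻¹ ≡ 38 (mod 229), t ≡ 135. Hence n ≡ 143 + 223·135 = 30248 (mod 51067).
From n ≡ 30248 (mod 51067) write n = 30248 + 51067t. Substituting into n ≡ 9 (mod 47) gives 51067t ≡ 29 (mod 47), and since 25⁻¹ ≡ 32 (mod 47), t ≡ 35. Hence n ≡ 30248 + 51067·35 = 1817593 (mod 2400149).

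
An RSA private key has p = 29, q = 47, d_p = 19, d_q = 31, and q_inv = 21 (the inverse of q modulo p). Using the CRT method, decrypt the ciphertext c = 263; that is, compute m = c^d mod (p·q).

664

m₁ = c^(d_p) mod p: c ≡ 2 (mod 29), and 2^19 mod 29 = 26.
m₂ = c^(d_q) mod q: c ≡ 28 (mod 47), and 28^31 mod 47 = 6.
h = q_inv·(m₁ − m₂) mod p = 21·(26 − 6) mod 29 = 14.
m = m₂ + h·q = 6 + 14·47 = 664.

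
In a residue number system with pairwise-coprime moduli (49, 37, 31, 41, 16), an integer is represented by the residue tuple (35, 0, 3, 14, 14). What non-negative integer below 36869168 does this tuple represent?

13831118

Combine the congruences pairwise.
From x ≡ 35 (mod 49) write x = 35 + 49t. Substituting into x ≡ 0 (mod 37) gives 49t ≡ 2 (mod 37), and since 12⁻¹ ≡ 34 (mod 37), t ≡ 31. Hence x ≡ 35 + 49·31 = 1554 (mod 1813).
From x ≡ 1554 (mod 1813) write x = 1554 + 1813t. Substituting into x ≡ 3 (mod 31) gives 1813t ≡ 30 (mod 31), and since 15⁻¹ ≡ 29 (mod 31), t ≡ 2. Hence x ≡ 1554 + 1813·2 = 5180 (mod 56203).
From x ≡ 5180 (mod 56203) write x = 5180 + 56203t. Substituting into x ≡ 14 (mod 41) gives 56203t ≡ 0 (mod 41), and since 33⁻¹ ≡ 5 (mod 41), t ≡ 0. Hence x ≡ 5180 + 56203·0 = 5180 (mod 2304323).
From x ≡ 5180 (mod 2304323) write x = 5180 + 2304323t. Substituting into x ≡ 14 (mod 16) gives 2304323t ≡ 2 (mod 16), and since 3⁻¹ ≡ 11 (mod 16), t ≡ 6. Hence x ≡ 5180 + 2304323·6 = 13831118 (mod 36869168).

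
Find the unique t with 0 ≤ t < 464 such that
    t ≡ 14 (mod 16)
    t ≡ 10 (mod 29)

Combine the congruences pairwise.
From t ≡ 14 (mod 16) write t = 14 + 16s. Substituting into t ≡ 10 (mod 29) gives 16s ≡ 25 (mod 29), and since 16⁻¹ ≡ 20 (mod 29), s ≡ 7. Hence t ≡ 14 + 16·7 = 126 (mod 464).

126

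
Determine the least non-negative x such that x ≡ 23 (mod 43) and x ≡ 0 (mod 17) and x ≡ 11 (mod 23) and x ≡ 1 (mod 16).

53601

The moduli are pairwise coprime; N = 43·17·23·16 = 269008.
N/43 = 6256; 6256 ≡ 21 (mod 43); 21·41 ≡ 1, so inverse 41.
N/17 = 15824; 15824 ≡ 14 (mod 17); 14·11 ≡ 1, so inverse 11.
N/23 = 11696; 11696 ≡ 12 (mod 23); 12·2 ≡ 1, so inverse 2.
N/16 = 16813; 16813 ≡ 13 (mod 16); 13·5 ≡ 1, so inverse 5.
x ≡ 23·6256·41 + 0·15824·11 + 11·11696·2 + 1·16813·5 = 6240785.
6240785 mod 269008 = 53601.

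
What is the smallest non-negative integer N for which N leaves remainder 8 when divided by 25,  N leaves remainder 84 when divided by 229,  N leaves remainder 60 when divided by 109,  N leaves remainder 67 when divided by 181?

From N ≡ 8 (mod 25) write N = 8 + 25t. Substituting into N ≡ 84 (mod 229) gives 25t ≡ 76 (mod 229), and since 25⁻¹ ≡ 55 (mod 229), t ≡ 58. Hence N ≡ 8 + 25·58 = 1458 (mod 5725).
From N ≡ 1458 (mod 5725) write N = 1458 + 5725t. Substituting into N ≡ 60 (mod 109) gives 5725t ≡ 19 (mod 109), and since 57⁻¹ ≡ 44 (mod 109), t ≡ 73. Hence N ≡ 1458 + 5725·73 = 419383 (mod 624025).
From N ≡ 419383 (mod 624025) write N = 419383 + 624025t. Substituting into N ≡ 67 (mod 181) gives 624025t ≡ 61 (mod 181), and since 118⁻¹ ≡ 158 (mod 181), t ≡ 45. Hence N ≡ 419383 + 624025·45 = 28500508 (mod 112948525).

28500508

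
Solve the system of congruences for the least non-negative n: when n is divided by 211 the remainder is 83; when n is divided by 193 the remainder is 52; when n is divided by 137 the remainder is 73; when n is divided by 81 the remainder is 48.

361174269

The moduli are pairwise coprime; M = 211·193·137·81 = 451903131.
M/211 = 2141721; 2141721 ≡ 71 (mod 211); 71·107 ≡ 1, so inverse 107.
M/193 = 2341467; 2341467 ≡ 184 (mod 193); 184·150 ≡ 1, so inverse 150.
M/137 = 3298563; 3298563 ≡ 14 (mod 137); 14·49 ≡ 1, so inverse 49.
M/81 = 5579051; 5579051 ≡ 14 (mod 81); 14·29 ≡ 1, so inverse 29.
n ≡ 83·2141721·107 + 52·2341467·150 + 73·3298563·49 + 48·5579051·29 = 56849065644.
56849065644 mod 451903131 = 361174269.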